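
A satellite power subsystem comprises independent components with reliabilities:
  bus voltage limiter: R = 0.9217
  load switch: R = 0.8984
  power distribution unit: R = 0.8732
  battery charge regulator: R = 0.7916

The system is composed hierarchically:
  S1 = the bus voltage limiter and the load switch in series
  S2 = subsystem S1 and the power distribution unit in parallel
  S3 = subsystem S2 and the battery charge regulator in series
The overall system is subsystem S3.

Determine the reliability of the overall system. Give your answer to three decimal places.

Series (bus voltage limiter and load switch): 0.92170 × 0.89840 = 0.82806
Parallel ([0.82806] and power distribution unit): 1 − (1 − 0.82806)(1 − 0.87320) = 0.97820
Series ([0.97820] and battery charge regulator): 0.97820 × 0.79160 = 0.774

0.774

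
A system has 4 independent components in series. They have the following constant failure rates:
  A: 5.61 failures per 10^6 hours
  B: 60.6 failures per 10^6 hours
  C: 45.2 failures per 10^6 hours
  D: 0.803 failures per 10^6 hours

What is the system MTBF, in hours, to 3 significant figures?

8910

Series of exponential components: λ_sys = Σ λ_i
λ_sys = 0.00000561 + 0.0000606 + 0.0000452 + 0.000000803 = 1.1221e-04 /h
MTBF = 1 / λ_sys = 8910 h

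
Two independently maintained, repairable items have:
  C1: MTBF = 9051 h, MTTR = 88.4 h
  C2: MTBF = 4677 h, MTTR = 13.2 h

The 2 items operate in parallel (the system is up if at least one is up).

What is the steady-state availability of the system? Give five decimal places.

A(C1) = MTBF/(MTBF+MTTR) = 9051/(9051+88.4) = 0.990328
A(C2) = MTBF/(MTBF+MTTR) = 4677/(4677+13.2) = 0.997186
Parallel availability: 1 − (1 − 0.990328)(1 − 0.997186) = 0.99997

0.99997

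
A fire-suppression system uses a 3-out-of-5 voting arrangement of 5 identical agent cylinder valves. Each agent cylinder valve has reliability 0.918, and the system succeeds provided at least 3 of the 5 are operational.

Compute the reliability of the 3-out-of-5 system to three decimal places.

0.995

R = Σ_{i=3}^{5} C(5,i) p^i (1−p)^{5−i} with p = 0.918
C(5,3)·0.918^3·0.082^2 = 0.05202
C(5,4)·0.918^4·0.082^1 = 0.29118
C(5,5)·0.918^5·0.082^0 = 0.65195
Sum = 0.995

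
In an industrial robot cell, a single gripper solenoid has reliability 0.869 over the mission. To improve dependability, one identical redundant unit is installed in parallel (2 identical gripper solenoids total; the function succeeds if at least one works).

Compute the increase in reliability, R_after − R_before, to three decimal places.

R_before = 0.869
R_after = 1 − (1 − 0.869)^2 = 0.983
ΔR = 0.983 − 0.869 = 0.114

0.114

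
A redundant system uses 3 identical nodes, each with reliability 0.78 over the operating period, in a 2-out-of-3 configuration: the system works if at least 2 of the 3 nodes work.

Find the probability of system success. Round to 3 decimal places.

0.876

R = Σ_{i=2}^{3} C(3,i) p^i (1−p)^{3−i} with p = 0.78
C(3,2)·0.78^2·0.22^1 = 0.40154
C(3,3)·0.78^3·0.22^0 = 0.47455
Sum = 0.876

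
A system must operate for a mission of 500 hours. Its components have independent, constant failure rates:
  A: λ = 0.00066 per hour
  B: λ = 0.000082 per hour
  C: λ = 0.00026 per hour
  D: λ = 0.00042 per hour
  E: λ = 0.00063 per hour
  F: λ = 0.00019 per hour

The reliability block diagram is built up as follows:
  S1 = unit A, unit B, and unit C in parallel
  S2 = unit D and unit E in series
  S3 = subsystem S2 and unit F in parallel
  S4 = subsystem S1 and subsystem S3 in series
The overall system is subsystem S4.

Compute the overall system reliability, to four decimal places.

R(A) = exp(−0.00066 × 500) = 0.718924
R(B) = exp(−0.000082 × 500) = 0.959829
R(C) = exp(−0.00026 × 500) = 0.878095
R(D) = exp(−0.00042 × 500) = 0.810584
R(E) = exp(−0.00063 × 500) = 0.729789
R(F) = exp(−0.00019 × 500) = 0.909373
Parallel (A, B, and C): 1 − (1 − 0.718924)(1 − 0.959829)(1 − 0.878095) = 0.998624
Series (D and E): 0.810584 × 0.729789 = 0.591555
Parallel ([0.591555] and F): 1 − (1 − 0.591555)(1 − 0.909373) = 0.962984
Series ([0.998624] and [0.962984]): 0.998624 × 0.962984 = 0.9617

0.9617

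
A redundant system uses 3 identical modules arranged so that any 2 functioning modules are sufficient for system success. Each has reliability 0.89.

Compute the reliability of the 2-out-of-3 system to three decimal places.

0.966

R = Σ_{i=2}^{3} C(3,i) p^i (1−p)^{3−i} with p = 0.89
C(3,2)·0.89^2·0.11^1 = 0.26139
C(3,3)·0.89^3·0.11^0 = 0.70497
Sum = 0.966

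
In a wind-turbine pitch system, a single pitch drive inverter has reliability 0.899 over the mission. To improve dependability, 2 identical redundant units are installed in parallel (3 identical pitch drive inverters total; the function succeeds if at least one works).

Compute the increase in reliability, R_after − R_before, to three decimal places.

0.100

R_before = 0.899
R_after = 1 − (1 − 0.899)^3 = 0.999
ΔR = 0.999 − 0.899 = 0.100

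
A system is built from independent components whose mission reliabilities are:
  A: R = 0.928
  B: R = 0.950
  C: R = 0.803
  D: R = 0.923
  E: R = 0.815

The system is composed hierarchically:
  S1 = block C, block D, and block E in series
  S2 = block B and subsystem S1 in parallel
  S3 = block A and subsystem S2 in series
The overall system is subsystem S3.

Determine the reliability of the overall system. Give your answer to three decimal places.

Series (C, D, and E): 0.80300 × 0.92300 × 0.81500 = 0.60405
Parallel (B and [0.60405]): 1 − (1 − 0.95000)(1 − 0.60405) = 0.98020
Series (A and [0.98020]): 0.92800 × 0.98020 = 0.910

0.910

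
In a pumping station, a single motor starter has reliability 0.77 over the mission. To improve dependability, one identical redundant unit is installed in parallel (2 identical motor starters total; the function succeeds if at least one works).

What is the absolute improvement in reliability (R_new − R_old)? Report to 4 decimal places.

R_before = 0.77
R_after = 1 − (1 − 0.77)^2 = 0.9471
ΔR = 0.9471 − 0.77 = 0.1771

0.1771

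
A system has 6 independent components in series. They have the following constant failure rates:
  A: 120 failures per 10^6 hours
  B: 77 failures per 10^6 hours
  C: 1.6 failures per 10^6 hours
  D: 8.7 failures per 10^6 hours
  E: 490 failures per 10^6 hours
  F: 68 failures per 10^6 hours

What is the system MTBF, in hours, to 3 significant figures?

1310

Series of exponential components: λ_sys = Σ λ_i
λ_sys = 0.00012 + 0.000077 + 0.0000016 + 0.0000087 + 0.00049 + 0.000068 = 7.6530e-04 /h
MTBF = 1 / λ_sys = 1310 h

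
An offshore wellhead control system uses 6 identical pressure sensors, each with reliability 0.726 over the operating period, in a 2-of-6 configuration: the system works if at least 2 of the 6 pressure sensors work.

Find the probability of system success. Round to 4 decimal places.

0.9928

R = Σ_{i=2}^{6} C(6,i) p^i (1−p)^{6−i} with p = 0.726
C(6,2)·0.726^2·0.274^4 = 0.044562
C(6,3)·0.726^3·0.274^3 = 0.157431
C(6,4)·0.726^4·0.274^2 = 0.312852
C(6,5)·0.726^5·0.274^1 = 0.331577
C(6,6)·0.726^6·0.274^0 = 0.146427
Sum = 0.9928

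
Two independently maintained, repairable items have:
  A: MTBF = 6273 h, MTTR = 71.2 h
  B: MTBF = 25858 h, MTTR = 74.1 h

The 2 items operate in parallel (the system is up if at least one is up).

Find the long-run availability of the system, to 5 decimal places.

A(A) = MTBF/(MTBF+MTTR) = 6273/(6273+71.2) = 0.988777
A(B) = MTBF/(MTBF+MTTR) = 25858/(25858+74.1) = 0.997143
Parallel availability: 1 − (1 − 0.988777)(1 − 0.997143) = 0.99997

0.99997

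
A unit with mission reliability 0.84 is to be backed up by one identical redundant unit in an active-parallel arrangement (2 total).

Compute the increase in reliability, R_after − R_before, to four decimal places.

R_before = 0.84
R_after = 1 − (1 − 0.84)^2 = 0.9744
ΔR = 0.9744 − 0.84 = 0.1344

0.1344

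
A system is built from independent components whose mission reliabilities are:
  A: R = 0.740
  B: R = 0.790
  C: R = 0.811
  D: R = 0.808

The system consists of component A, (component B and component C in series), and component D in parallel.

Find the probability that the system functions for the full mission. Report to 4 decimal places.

0.9821

Series (B and C): 0.790000 × 0.811000 = 0.640690
Parallel (A, [0.640690], and D): 1 − (1 − 0.740000)(1 − 0.640690)(1 − 0.808000) = 0.9821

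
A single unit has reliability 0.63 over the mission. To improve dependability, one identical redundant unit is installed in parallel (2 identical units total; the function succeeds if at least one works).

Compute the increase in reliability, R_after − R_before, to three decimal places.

R_before = 0.63
R_after = 1 − (1 − 0.63)^2 = 0.863
ΔR = 0.863 − 0.63 = 0.233

0.233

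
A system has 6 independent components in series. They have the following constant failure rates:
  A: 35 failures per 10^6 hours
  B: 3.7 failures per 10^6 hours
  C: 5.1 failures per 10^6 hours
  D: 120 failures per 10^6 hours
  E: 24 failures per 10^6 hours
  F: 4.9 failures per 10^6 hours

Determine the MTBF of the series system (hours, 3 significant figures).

Series of exponential components: λ_sys = Σ λ_i
λ_sys = 0.000035 + 0.0000037 + 0.0000051 + 0.00012 + 0.000024 + 0.0000049 = 1.9270e-04 /h
MTBF = 1 / λ_sys = 5190 h

5190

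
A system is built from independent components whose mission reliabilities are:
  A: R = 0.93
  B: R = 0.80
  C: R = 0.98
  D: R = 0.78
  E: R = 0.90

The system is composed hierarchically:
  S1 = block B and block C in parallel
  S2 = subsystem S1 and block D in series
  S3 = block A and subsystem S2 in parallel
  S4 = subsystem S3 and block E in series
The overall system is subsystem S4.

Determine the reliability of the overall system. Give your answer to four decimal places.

0.8859

Parallel (B and C): 1 − (1 − 0.800000)(1 − 0.980000) = 0.996000
Series ([0.996000] and D): 0.996000 × 0.780000 = 0.776880
Parallel (A and [0.776880]): 1 − (1 − 0.930000)(1 − 0.776880) = 0.984382
Series ([0.984382] and E): 0.984382 × 0.900000 = 0.8859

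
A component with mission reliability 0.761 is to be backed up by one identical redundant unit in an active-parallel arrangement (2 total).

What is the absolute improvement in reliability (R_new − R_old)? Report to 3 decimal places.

R_before = 0.761
R_after = 1 − (1 − 0.761)^2 = 0.943
ΔR = 0.943 − 0.761 = 0.182

0.182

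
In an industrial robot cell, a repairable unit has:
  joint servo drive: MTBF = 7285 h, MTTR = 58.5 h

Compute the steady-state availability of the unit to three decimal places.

A(joint servo drive) = MTBF/(MTBF+MTTR) = 7285/(7285+58.5) = 0.992

0.992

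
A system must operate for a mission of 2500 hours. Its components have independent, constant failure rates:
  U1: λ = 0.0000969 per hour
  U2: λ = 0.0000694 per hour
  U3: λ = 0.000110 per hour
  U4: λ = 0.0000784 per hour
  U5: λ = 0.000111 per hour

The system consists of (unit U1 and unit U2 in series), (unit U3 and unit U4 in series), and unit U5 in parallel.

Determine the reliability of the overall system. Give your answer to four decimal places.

0.9690

R(U1) = exp(−0.0000969 × 2500) = 0.784860
R(U2) = exp(−0.0000694 × 2500) = 0.840717
R(U3) = exp(−0.000110 × 2500) = 0.759572
R(U4) = exp(−0.0000784 × 2500) = 0.822012
R(U5) = exp(−0.000111 × 2500) = 0.757676
Series (U1 and U2): 0.784860 × 0.840717 = 0.659845
Series (U3 and U4): 0.759572 × 0.822012 = 0.624377
Parallel ([0.659845], [0.624377], and U5): 1 − (1 − 0.659845)(1 − 0.624377)(1 − 0.757676) = 0.9690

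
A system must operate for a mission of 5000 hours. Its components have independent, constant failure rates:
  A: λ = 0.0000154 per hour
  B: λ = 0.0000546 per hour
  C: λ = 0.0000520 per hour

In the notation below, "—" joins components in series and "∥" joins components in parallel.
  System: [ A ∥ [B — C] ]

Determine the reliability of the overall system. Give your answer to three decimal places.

R(A) = exp(−0.0000154 × 5000) = 0.92589
R(B) = exp(−0.0000546 × 5000) = 0.76109
R(C) = exp(−0.0000520 × 5000) = 0.77105
Series (B and C): 0.76109 × 0.77105 = 0.58684
Parallel (A and [0.58684]): 1 − (1 − 0.92589)(1 − 0.58684) = 0.969

0.969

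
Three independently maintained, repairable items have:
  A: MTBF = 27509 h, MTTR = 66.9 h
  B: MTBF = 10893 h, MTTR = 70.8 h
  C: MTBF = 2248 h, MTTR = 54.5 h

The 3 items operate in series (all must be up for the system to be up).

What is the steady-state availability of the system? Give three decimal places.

0.968

A(A) = MTBF/(MTBF+MTTR) = 27509/(27509+66.9) = 0.997574
A(B) = MTBF/(MTBF+MTTR) = 10893/(10893+70.8) = 0.993542
A(C) = MTBF/(MTBF+MTTR) = 2248/(2248+54.5) = 0.976330
Series availability: 0.997574 × 0.993542 × 0.976330 = 0.968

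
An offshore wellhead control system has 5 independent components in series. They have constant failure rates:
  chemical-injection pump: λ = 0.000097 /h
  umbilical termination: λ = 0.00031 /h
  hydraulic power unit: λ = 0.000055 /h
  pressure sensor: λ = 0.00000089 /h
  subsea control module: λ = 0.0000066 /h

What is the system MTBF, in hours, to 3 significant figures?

Series of exponential components: λ_sys = Σ λ_i
λ_sys = 0.000097 + 0.00031 + 0.000055 + 0.00000089 + 0.0000066 = 4.6949e-04 /h
MTBF = 1 / λ_sys = 2130 h

2130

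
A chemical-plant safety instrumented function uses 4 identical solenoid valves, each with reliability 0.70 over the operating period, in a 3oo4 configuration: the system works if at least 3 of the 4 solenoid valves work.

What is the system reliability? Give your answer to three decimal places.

R = Σ_{i=3}^{4} C(4,i) p^i (1−p)^{4−i} with p = 0.70
C(4,3)·0.70^3·0.30^1 = 0.41160
C(4,4)·0.70^4·0.30^0 = 0.24010
Sum = 0.652

0.652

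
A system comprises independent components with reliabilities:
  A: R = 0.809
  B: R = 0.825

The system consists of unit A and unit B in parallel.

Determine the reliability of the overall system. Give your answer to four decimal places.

0.9666

Parallel (A and B): 1 − (1 − 0.809000)(1 − 0.825000) = 0.9666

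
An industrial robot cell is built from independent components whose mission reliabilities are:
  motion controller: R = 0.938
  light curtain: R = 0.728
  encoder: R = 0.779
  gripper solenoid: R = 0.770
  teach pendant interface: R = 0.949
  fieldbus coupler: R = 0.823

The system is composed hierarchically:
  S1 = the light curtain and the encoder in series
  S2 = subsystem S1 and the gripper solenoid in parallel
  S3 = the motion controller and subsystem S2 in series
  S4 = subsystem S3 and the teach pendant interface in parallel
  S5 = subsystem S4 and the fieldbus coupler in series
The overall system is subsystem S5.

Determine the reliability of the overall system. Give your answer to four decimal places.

0.8165

Series (light curtain and encoder): 0.728000 × 0.779000 = 0.567112
Parallel ([0.567112] and gripper solenoid): 1 − (1 − 0.567112)(1 − 0.770000) = 0.900436
Series (motion controller and [0.900436]): 0.938000 × 0.900436 = 0.844609
Parallel ([0.844609] and teach pendant interface): 1 − (1 − 0.844609)(1 − 0.949000) = 0.992075
Series ([0.992075] and fieldbus coupler): 0.992075 × 0.823000 = 0.8165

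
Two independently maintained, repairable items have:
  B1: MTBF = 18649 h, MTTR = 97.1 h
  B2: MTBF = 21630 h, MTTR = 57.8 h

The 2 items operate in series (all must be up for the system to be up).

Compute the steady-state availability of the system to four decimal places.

A(B1) = MTBF/(MTBF+MTTR) = 18649/(18649+97.1) = 0.994820
A(B2) = MTBF/(MTBF+MTTR) = 21630/(21630+57.8) = 0.997335
Series availability: 0.994820 × 0.997335 = 0.9922

0.9922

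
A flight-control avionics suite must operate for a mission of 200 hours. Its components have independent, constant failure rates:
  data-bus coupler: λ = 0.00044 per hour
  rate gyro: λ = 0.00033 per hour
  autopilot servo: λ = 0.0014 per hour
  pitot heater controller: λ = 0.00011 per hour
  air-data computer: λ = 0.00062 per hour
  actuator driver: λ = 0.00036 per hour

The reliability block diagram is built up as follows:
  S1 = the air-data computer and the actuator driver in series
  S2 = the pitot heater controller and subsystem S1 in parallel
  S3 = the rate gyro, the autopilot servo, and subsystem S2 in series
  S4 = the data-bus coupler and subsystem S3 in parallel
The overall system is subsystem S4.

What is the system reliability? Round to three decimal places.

R(data-bus coupler) = exp(−0.00044 × 200) = 0.91576
R(rate gyro) = exp(−0.00033 × 200) = 0.93613
R(autopilot servo) = exp(−0.0014 × 200) = 0.75578
R(pitot heater controller) = exp(−0.00011 × 200) = 0.97824
R(air-data computer) = exp(−0.00062 × 200) = 0.88338
R(actuator driver) = exp(−0.00036 × 200) = 0.93053
Series (air-data computer and actuator driver): 0.88338 × 0.93053 = 0.82201
Parallel (pitot heater controller and [0.82201]): 1 − (1 − 0.97824)(1 − 0.82201) = 0.99613
Series (rate gyro, autopilot servo, and [0.99613]): 0.93613 × 0.75578 × 0.99613 = 0.70477
Parallel (data-bus coupler and [0.70477]): 1 − (1 − 0.91576)(1 − 0.70477) = 0.975

0.975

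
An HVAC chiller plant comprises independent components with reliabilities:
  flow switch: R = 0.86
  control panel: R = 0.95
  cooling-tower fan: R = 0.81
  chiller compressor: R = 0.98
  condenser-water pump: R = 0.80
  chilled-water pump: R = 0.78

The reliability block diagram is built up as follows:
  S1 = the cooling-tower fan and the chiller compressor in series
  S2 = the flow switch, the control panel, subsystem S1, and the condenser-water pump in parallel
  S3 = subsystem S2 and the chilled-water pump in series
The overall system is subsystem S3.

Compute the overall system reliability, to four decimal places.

Series (cooling-tower fan and chiller compressor): 0.810000 × 0.980000 = 0.793800
Parallel (flow switch, control panel, [0.793800], and condenser-water pump): 1 − (1 − 0.860000)(1 − 0.950000)(1 − 0.793800)(1 − 0.800000) = 0.999711
Series ([0.999711] and chilled-water pump): 0.999711 × 0.780000 = 0.7798

0.7798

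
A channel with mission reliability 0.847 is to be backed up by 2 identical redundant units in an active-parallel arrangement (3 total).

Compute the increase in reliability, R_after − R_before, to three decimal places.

R_before = 0.847
R_after = 1 − (1 − 0.847)^3 = 0.996
ΔR = 0.996 − 0.847 = 0.149

0.149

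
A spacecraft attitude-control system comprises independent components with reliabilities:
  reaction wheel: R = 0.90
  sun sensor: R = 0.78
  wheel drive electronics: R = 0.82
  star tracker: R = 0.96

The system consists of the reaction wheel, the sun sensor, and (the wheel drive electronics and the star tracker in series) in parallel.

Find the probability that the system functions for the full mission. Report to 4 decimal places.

0.9953

Series (wheel drive electronics and star tracker): 0.820000 × 0.960000 = 0.787200
Parallel (reaction wheel, sun sensor, and [0.787200]): 1 − (1 − 0.900000)(1 − 0.780000)(1 − 0.787200) = 0.9953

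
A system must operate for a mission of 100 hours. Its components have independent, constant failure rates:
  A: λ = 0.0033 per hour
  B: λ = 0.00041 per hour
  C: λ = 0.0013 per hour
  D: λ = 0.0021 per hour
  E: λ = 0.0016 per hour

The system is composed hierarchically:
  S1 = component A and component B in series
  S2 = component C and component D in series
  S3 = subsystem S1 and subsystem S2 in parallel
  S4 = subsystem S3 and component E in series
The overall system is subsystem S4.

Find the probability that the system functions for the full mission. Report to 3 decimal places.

R(A) = exp(−0.0033 × 100) = 0.71892
R(B) = exp(−0.00041 × 100) = 0.95983
R(C) = exp(−0.0013 × 100) = 0.87810
R(D) = exp(−0.0021 × 100) = 0.81058
R(E) = exp(−0.0016 × 100) = 0.85214
Series (A and B): 0.71892 × 0.95983 = 0.69004
Series (C and D): 0.87810 × 0.81058 = 0.71177
Parallel ([0.69004] and [0.71177]): 1 − (1 − 0.69004)(1 − 0.71177) = 0.91066
Series ([0.91066] and E): 0.91066 × 0.85214 = 0.776

0.776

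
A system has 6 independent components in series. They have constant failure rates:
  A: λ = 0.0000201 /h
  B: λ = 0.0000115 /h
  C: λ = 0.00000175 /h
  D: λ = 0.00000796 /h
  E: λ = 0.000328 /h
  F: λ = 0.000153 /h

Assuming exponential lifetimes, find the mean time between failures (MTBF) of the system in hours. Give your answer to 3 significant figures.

Series of exponential components: λ_sys = Σ λ_i
λ_sys = 0.0000201 + 0.0000115 + 0.00000175 + 0.00000796 + 0.000328 + 0.000153 = 5.2231e-04 /h
MTBF = 1 / λ_sys = 1910 h

1910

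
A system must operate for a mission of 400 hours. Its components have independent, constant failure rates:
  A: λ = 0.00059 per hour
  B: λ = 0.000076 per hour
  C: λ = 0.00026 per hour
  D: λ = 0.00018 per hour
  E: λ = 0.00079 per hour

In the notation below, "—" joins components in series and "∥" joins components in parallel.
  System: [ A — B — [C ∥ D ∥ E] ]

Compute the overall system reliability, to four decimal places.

R(A) = exp(−0.00059 × 400) = 0.789781
R(B) = exp(−0.000076 × 400) = 0.970057
R(C) = exp(−0.00026 × 400) = 0.901225
R(D) = exp(−0.00018 × 400) = 0.930531
R(E) = exp(−0.00079 × 400) = 0.729059
Parallel (C, D, and E): 1 − (1 − 0.901225)(1 − 0.930531)(1 − 0.729059) = 0.998141
Series (A, B, and [0.998141]): 0.789781 × 0.970057 × 0.998141 = 0.7647

0.7647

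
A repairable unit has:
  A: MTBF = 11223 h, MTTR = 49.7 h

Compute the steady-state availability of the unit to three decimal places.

0.996

A(A) = MTBF/(MTBF+MTTR) = 11223/(11223+49.7) = 0.996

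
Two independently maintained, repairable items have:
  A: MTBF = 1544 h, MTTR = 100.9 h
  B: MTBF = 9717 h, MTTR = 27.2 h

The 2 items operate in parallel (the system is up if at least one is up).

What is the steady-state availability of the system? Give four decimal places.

A(A) = MTBF/(MTBF+MTTR) = 1544/(1544+100.9) = 0.938659
A(B) = MTBF/(MTBF+MTTR) = 9717/(9717+27.2) = 0.997209
Parallel availability: 1 − (1 − 0.938659)(1 − 0.997209) = 0.9998

0.9998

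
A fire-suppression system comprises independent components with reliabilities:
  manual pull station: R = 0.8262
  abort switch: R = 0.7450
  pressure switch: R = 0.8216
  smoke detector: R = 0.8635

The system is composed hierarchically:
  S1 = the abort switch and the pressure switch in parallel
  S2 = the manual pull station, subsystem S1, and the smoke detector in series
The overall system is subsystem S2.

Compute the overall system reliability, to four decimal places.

Parallel (abort switch and pressure switch): 1 − (1 − 0.745000)(1 − 0.821600) = 0.954508
Series (manual pull station, [0.954508], and smoke detector): 0.826200 × 0.954508 × 0.863500 = 0.6810

0.6810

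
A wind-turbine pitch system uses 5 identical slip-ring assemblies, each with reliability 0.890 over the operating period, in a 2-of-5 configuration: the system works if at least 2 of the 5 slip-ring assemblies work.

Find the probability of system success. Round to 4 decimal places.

0.9993

R = Σ_{i=2}^{5} C(5,i) p^i (1−p)^{5−i} with p = 0.890
C(5,2)·0.890^2·0.110^3 = 0.010543
C(5,3)·0.890^3·0.110^2 = 0.085301
C(5,4)·0.890^4·0.110^1 = 0.345082
C(5,5)·0.890^5·0.110^0 = 0.558406
Sum = 0.9993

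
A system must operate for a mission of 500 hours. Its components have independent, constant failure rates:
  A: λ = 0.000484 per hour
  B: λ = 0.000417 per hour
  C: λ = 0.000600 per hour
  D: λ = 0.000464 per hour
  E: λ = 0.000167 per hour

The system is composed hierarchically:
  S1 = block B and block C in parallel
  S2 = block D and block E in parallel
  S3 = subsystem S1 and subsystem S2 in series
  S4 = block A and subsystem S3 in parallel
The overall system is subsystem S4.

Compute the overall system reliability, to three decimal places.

0.986

R(A) = exp(−0.000484 × 500) = 0.78506
R(B) = exp(−0.000417 × 500) = 0.81180
R(C) = exp(−0.000600 × 500) = 0.74082
R(D) = exp(−0.000464 × 500) = 0.79295
R(E) = exp(−0.000167 × 500) = 0.91989
Parallel (B and C): 1 − (1 − 0.81180)(1 − 0.74082) = 0.95122
Parallel (D and E): 1 − (1 − 0.79295)(1 − 0.91989) = 0.98341
Series ([0.95122] and [0.98341]): 0.95122 × 0.98341 = 0.93544
Parallel (A and [0.93544]): 1 − (1 − 0.78506)(1 − 0.93544) = 0.986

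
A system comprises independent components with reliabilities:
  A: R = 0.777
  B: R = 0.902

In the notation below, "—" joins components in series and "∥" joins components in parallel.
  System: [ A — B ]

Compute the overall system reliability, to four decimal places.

Series (A and B): 0.777000 × 0.902000 = 0.7009

0.7009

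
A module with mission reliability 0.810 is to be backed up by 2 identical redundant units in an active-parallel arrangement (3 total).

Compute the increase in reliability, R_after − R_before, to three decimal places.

0.183

R_before = 0.810
R_after = 1 − (1 − 0.810)^3 = 0.993
ΔR = 0.993 − 0.810 = 0.183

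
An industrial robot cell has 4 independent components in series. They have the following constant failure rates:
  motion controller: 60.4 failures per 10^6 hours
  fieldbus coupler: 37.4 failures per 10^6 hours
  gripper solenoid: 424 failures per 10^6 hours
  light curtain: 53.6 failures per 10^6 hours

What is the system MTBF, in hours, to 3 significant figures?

Series of exponential components: λ_sys = Σ λ_i
λ_sys = 0.0000604 + 0.0000374 + 0.000424 + 0.0000536 = 5.7540e-04 /h
MTBF = 1 / λ_sys = 1740 h

1740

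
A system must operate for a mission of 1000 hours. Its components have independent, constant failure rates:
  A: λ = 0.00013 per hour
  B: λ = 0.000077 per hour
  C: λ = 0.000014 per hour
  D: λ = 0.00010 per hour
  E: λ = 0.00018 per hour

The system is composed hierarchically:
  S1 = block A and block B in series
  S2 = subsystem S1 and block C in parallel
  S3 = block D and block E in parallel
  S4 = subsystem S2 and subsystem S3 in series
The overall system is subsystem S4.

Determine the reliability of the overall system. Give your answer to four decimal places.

0.9818

R(A) = exp(−0.00013 × 1000) = 0.878095
R(B) = exp(−0.000077 × 1000) = 0.925890
R(C) = exp(−0.000014 × 1000) = 0.986098
R(D) = exp(−0.00010 × 1000) = 0.904837
R(E) = exp(−0.00018 × 1000) = 0.835270
Series (A and B): 0.878095 × 0.925890 = 0.813019
Parallel ([0.813019] and C): 1 − (1 − 0.813019)(1 − 0.986098) = 0.997401
Parallel (D and E): 1 − (1 − 0.904837)(1 − 0.835270) = 0.984324
Series ([0.997401] and [0.984324]): 0.997401 × 0.984324 = 0.9818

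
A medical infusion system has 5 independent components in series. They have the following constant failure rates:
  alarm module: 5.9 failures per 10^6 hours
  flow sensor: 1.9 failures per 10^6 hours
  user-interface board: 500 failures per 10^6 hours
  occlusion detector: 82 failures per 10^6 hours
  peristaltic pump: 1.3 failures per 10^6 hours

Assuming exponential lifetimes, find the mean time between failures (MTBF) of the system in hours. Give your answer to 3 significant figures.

1690

Series of exponential components: λ_sys = Σ λ_i
λ_sys = 0.0000059 + 0.0000019 + 0.00050 + 0.000082 + 0.0000013 = 5.9110e-04 /h
MTBF = 1 / λ_sys = 1690 h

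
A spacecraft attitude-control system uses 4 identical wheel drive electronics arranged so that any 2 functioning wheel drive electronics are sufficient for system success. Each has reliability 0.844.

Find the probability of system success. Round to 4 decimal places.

R = Σ_{i=2}^{4} C(4,i) p^i (1−p)^{4−i} with p = 0.844
C(4,2)·0.844^2·0.156^2 = 0.104012
C(4,3)·0.844^3·0.156^1 = 0.375156
C(4,4)·0.844^4·0.156^0 = 0.507423
Sum = 0.9866

0.9866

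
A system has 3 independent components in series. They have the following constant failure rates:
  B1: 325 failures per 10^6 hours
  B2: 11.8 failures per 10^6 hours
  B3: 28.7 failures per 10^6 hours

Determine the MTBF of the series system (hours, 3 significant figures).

Series of exponential components: λ_sys = Σ λ_i
λ_sys = 0.000325 + 0.0000118 + 0.0000287 = 3.6550e-04 /h
MTBF = 1 / λ_sys = 2740 h

2740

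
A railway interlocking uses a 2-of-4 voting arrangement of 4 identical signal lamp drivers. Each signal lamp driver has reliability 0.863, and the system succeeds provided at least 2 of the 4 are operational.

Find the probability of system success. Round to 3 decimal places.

0.991

R = Σ_{i=2}^{4} C(4,i) p^i (1−p)^{4−i} with p = 0.863
C(4,2)·0.863^2·0.137^2 = 0.08387
C(4,3)·0.863^3·0.137^1 = 0.35222
C(4,4)·0.863^4·0.137^0 = 0.55468
Sum = 0.991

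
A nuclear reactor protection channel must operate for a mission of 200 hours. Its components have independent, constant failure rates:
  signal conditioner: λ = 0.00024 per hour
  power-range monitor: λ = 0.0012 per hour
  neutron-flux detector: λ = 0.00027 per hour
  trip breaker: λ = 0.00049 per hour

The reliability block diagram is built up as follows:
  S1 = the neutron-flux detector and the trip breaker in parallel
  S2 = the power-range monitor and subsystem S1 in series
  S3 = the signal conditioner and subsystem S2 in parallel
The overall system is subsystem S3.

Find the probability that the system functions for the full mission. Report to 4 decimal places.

R(signal conditioner) = exp(−0.00024 × 200) = 0.953134
R(power-range monitor) = exp(−0.0012 × 200) = 0.786628
R(neutron-flux detector) = exp(−0.00027 × 200) = 0.947432
R(trip breaker) = exp(−0.00049 × 200) = 0.906649
Parallel (neutron-flux detector and trip breaker): 1 − (1 − 0.947432)(1 − 0.906649) = 0.995093
Series (power-range monitor and [0.995093]): 0.786628 × 0.995093 = 0.782768
Parallel (signal conditioner and [0.782768]): 1 − (1 − 0.953134)(1 − 0.782768) = 0.9898

0.9898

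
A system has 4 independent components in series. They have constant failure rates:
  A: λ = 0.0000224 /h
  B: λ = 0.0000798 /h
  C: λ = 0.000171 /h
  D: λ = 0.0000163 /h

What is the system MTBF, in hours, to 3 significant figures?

Series of exponential components: λ_sys = Σ λ_i
λ_sys = 0.0000224 + 0.0000798 + 0.000171 + 0.0000163 = 2.8950e-04 /h
MTBF = 1 / λ_sys = 3450 h

3450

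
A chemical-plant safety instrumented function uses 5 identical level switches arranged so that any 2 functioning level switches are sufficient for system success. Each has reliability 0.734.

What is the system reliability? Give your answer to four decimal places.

R = Σ_{i=2}^{5} C(5,i) p^i (1−p)^{5−i} with p = 0.734
C(5,2)·0.734^2·0.266^3 = 0.101400
C(5,3)·0.734^3·0.266^2 = 0.279802
C(5,4)·0.734^4·0.266^1 = 0.386043
C(5,5)·0.734^5·0.266^0 = 0.213049
Sum = 0.9803

0.9803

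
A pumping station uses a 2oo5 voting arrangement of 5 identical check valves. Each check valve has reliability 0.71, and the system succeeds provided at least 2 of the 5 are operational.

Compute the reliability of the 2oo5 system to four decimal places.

0.9728

R = Σ_{i=2}^{5} C(5,i) p^i (1−p)^{5−i} with p = 0.71
C(5,2)·0.71^2·0.29^3 = 0.122945
C(5,3)·0.71^3·0.29^2 = 0.301003
C(5,4)·0.71^4·0.29^1 = 0.368469
C(5,5)·0.71^5·0.29^0 = 0.180423
Sum = 0.9728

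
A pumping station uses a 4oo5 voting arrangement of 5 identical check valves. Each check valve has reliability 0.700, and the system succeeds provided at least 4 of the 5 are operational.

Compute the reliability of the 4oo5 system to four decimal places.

R = Σ_{i=4}^{5} C(5,i) p^i (1−p)^{5−i} with p = 0.700
C(5,4)·0.700^4·0.300^1 = 0.360150
C(5,5)·0.700^5·0.300^0 = 0.168070
Sum = 0.5282

0.5282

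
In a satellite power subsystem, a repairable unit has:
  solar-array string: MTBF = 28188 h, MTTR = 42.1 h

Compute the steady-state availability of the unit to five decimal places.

A(solar-array string) = MTBF/(MTBF+MTTR) = 28188/(28188+42.1) = 0.99851

0.99851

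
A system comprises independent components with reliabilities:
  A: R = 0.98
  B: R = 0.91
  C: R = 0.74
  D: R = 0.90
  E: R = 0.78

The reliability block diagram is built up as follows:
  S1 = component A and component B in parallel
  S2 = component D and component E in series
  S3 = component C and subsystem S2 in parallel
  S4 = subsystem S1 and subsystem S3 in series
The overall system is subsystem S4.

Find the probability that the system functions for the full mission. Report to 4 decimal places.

Parallel (A and B): 1 − (1 − 0.980000)(1 − 0.910000) = 0.998200
Series (D and E): 0.900000 × 0.780000 = 0.702000
Parallel (C and [0.702000]): 1 − (1 − 0.740000)(1 − 0.702000) = 0.922520
Series ([0.998200] and [0.922520]): 0.998200 × 0.922520 = 0.9209

0.9209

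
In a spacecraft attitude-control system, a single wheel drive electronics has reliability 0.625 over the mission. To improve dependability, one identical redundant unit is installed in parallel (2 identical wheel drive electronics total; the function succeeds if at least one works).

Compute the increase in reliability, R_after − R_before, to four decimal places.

R_before = 0.625
R_after = 1 − (1 − 0.625)^2 = 0.8594
ΔR = 0.8594 − 0.625 = 0.2344

0.2344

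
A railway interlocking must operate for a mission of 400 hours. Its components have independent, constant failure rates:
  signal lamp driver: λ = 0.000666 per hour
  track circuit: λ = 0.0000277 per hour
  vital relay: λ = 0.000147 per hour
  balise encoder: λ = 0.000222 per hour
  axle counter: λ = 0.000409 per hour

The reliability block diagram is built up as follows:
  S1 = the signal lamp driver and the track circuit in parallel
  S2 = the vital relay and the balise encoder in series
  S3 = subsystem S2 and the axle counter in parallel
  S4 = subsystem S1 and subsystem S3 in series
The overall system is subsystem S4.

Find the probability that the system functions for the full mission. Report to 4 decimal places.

R(signal lamp driver) = exp(−0.000666 × 400) = 0.766133
R(track circuit) = exp(−0.0000277 × 400) = 0.988981
R(vital relay) = exp(−0.000147 × 400) = 0.942895
R(balise encoder) = exp(−0.000222 × 400) = 0.915029
R(axle counter) = exp(−0.000409 × 400) = 0.849082
Parallel (signal lamp driver and track circuit): 1 − (1 − 0.766133)(1 − 0.988981) = 0.997423
Series (vital relay and balise encoder): 0.942895 × 0.915029 = 0.862776
Parallel ([0.862776] and axle counter): 1 − (1 − 0.862776)(1 − 0.849082) = 0.979290
Series ([0.997423] and [0.979290]): 0.997423 × 0.979290 = 0.9768

0.9768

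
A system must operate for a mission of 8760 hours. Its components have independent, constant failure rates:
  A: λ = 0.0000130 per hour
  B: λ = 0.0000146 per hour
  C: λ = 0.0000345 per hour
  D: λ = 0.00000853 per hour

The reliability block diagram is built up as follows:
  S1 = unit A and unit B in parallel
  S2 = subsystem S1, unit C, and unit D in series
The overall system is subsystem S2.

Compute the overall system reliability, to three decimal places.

R(A) = exp(−0.0000130 × 8760) = 0.89237
R(B) = exp(−0.0000146 × 8760) = 0.87994
R(C) = exp(−0.0000345 × 8760) = 0.73918
R(D) = exp(−0.00000853 × 8760) = 0.92800
Parallel (A and B): 1 − (1 − 0.89237)(1 − 0.87994) = 0.98708
Series ([0.98708], C, and D): 0.98708 × 0.73918 × 0.92800 = 0.677

0.677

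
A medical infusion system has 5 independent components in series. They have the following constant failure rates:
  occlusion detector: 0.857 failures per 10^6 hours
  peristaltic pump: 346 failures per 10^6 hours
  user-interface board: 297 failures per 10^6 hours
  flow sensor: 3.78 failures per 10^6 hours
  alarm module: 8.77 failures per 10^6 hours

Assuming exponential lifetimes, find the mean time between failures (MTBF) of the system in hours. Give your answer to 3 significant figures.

Series of exponential components: λ_sys = Σ λ_i
λ_sys = 0.000000857 + 0.000346 + 0.000297 + 0.00000378 + 0.00000877 = 6.5641e-04 /h
MTBF = 1 / λ_sys = 1520 h

1520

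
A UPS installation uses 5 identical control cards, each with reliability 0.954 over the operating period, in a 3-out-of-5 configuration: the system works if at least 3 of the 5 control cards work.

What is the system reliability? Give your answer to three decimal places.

0.999

R = Σ_{i=3}^{5} C(5,i) p^i (1−p)^{5−i} with p = 0.954
C(5,3)·0.954^3·0.046^2 = 0.01837
C(5,4)·0.954^4·0.046^1 = 0.19051
C(5,5)·0.954^5·0.046^0 = 0.79021
Sum = 0.999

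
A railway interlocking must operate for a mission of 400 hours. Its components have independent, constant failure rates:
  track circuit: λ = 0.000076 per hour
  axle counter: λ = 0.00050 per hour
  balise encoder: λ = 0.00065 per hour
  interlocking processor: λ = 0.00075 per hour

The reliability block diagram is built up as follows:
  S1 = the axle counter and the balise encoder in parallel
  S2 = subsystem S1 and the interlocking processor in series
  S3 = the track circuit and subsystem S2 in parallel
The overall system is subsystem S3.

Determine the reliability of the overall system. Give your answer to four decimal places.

R(track circuit) = exp(−0.000076 × 400) = 0.970057
R(axle counter) = exp(−0.00050 × 400) = 0.818731
R(balise encoder) = exp(−0.00065 × 400) = 0.771052
R(interlocking processor) = exp(−0.00075 × 400) = 0.740818
Parallel (axle counter and balise encoder): 1 − (1 − 0.818731)(1 − 0.771052) = 0.958499
Series ([0.958499] and interlocking processor): 0.958499 × 0.740818 = 0.710073
Parallel (track circuit and [0.710073]): 1 − (1 − 0.970057)(1 − 0.710073) = 0.9913

0.9913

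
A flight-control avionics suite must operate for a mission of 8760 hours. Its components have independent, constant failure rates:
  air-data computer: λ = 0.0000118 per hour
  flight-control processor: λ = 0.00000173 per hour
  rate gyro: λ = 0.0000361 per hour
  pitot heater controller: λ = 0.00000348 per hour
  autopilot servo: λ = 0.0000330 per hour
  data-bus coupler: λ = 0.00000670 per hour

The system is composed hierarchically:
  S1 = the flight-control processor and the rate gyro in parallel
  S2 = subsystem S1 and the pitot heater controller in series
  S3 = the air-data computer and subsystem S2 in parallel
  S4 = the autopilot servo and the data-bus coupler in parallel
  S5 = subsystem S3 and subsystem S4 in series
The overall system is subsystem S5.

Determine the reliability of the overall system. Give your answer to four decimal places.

0.9824

R(air-data computer) = exp(−0.0000118 × 8760) = 0.901795
R(flight-control processor) = exp(−0.00000173 × 8760) = 0.984959
R(rate gyro) = exp(−0.0000361 × 8760) = 0.728887
R(pitot heater controller) = exp(−0.00000348 × 8760) = 0.969975
R(autopilot servo) = exp(−0.0000330 × 8760) = 0.748952
R(data-bus coupler) = exp(−0.00000670 × 8760) = 0.942997
Parallel (flight-control processor and rate gyro): 1 − (1 − 0.984959)(1 − 0.728887) = 0.995922
Series ([0.995922] and pitot heater controller): 0.995922 × 0.969975 = 0.966019
Parallel (air-data computer and [0.966019]): 1 − (1 − 0.901795)(1 − 0.966019) = 0.996663
Parallel (autopilot servo and data-bus coupler): 1 − (1 − 0.748952)(1 − 0.942997) = 0.985690
Series ([0.996663] and [0.985690]): 0.996663 × 0.985690 = 0.9824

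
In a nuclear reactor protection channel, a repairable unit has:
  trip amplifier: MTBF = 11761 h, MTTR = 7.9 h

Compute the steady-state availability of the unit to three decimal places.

0.999

A(trip amplifier) = MTBF/(MTBF+MTTR) = 11761/(11761+7.9) = 0.999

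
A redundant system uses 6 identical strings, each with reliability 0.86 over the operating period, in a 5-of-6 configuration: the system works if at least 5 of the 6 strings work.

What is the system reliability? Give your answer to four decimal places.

R = Σ_{i=5}^{6} C(6,i) p^i (1−p)^{6−i} with p = 0.86
C(6,5)·0.86^5·0.14^1 = 0.395159
C(6,6)·0.86^6·0.14^0 = 0.404567
Sum = 0.7997

0.7997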